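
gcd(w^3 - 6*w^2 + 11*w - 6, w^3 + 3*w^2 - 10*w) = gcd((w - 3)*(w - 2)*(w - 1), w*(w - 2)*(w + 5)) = w - 2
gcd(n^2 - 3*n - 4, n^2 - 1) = n + 1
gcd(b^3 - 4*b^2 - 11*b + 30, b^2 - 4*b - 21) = b + 3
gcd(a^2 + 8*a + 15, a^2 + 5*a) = a + 5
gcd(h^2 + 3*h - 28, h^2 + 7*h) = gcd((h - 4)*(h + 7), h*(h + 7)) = h + 7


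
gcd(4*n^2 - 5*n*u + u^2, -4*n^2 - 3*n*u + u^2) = -4*n + u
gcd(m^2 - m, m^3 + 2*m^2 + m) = m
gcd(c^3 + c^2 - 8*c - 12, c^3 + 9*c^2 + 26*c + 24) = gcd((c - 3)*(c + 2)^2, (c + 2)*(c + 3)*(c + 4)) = c + 2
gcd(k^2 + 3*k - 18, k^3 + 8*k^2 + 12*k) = k + 6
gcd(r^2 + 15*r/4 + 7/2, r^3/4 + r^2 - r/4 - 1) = 1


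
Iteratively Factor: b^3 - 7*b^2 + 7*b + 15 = (b - 5)*(b^2 - 2*b - 3) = (b - 5)*(b + 1)*(b - 3)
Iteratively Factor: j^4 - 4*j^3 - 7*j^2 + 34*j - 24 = (j - 4)*(j^3 - 7*j + 6) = (j - 4)*(j - 1)*(j^2 + j - 6) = (j - 4)*(j - 1)*(j + 3)*(j - 2)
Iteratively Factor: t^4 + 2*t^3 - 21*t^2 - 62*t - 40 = (t + 2)*(t^3 - 21*t - 20) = (t + 2)*(t + 4)*(t^2 - 4*t - 5) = (t - 5)*(t + 2)*(t + 4)*(t + 1)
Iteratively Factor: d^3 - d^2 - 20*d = (d - 5)*(d^2 + 4*d) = (d - 5)*(d + 4)*(d)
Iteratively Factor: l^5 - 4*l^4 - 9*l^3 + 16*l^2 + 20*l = (l + 1)*(l^4 - 5*l^3 - 4*l^2 + 20*l) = (l - 2)*(l + 1)*(l^3 - 3*l^2 - 10*l) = (l - 2)*(l + 1)*(l + 2)*(l^2 - 5*l) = l*(l - 2)*(l + 1)*(l + 2)*(l - 5)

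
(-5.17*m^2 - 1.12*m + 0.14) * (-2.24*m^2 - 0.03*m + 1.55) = 11.5808*m^4 + 2.6639*m^3 - 8.2935*m^2 - 1.7402*m + 0.217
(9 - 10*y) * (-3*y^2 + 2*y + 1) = 30*y^3 - 47*y^2 + 8*y + 9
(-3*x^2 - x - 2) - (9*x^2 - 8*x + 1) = -12*x^2 + 7*x - 3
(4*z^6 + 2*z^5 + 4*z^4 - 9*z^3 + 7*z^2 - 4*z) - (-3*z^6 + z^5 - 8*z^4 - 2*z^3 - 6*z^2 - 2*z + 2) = 7*z^6 + z^5 + 12*z^4 - 7*z^3 + 13*z^2 - 2*z - 2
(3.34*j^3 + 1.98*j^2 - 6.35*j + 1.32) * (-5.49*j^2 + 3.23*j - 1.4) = -18.3366*j^5 - 0.0820000000000007*j^4 + 36.5809*j^3 - 30.5293*j^2 + 13.1536*j - 1.848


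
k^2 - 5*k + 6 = (k - 3)*(k - 2)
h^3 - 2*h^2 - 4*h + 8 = (h - 2)^2*(h + 2)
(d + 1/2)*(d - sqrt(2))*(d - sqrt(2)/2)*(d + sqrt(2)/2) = d^4 - sqrt(2)*d^3 + d^3/2 - sqrt(2)*d^2/2 - d^2/2 - d/4 + sqrt(2)*d/2 + sqrt(2)/4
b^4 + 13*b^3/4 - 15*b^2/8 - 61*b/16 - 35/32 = (b - 5/4)*(b + 1/2)^2*(b + 7/2)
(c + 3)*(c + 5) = c^2 + 8*c + 15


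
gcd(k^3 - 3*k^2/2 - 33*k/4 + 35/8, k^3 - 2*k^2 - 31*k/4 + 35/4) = k^2 - k - 35/4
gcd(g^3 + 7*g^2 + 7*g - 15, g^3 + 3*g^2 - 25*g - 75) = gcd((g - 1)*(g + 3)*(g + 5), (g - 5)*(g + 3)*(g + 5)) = g^2 + 8*g + 15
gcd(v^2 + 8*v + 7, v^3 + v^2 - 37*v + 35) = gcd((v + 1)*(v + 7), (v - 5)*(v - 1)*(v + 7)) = v + 7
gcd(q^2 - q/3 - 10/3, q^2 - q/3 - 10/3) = q^2 - q/3 - 10/3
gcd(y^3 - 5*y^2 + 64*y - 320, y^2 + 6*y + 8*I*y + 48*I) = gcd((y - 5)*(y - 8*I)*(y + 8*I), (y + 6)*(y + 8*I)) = y + 8*I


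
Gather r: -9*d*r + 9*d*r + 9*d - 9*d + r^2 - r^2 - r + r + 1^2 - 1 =0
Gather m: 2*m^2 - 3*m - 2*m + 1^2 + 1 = 2*m^2 - 5*m + 2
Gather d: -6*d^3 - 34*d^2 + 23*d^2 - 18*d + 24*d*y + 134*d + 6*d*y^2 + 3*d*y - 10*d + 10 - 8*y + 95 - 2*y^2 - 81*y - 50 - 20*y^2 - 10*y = -6*d^3 - 11*d^2 + d*(6*y^2 + 27*y + 106) - 22*y^2 - 99*y + 55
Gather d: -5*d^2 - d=-5*d^2 - d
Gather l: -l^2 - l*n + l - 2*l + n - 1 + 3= -l^2 + l*(-n - 1) + n + 2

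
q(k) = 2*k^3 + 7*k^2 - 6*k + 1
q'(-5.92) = 121.40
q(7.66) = 1264.68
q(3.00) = 100.00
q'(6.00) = 294.00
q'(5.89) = 284.61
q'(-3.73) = 25.26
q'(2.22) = 54.65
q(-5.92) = -133.10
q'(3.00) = 90.00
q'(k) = 6*k^2 + 14*k - 6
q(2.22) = 44.06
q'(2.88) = 84.09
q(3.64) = 168.36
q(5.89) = 617.18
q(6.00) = 649.00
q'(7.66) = 453.29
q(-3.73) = 16.98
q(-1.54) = 19.54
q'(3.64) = 124.46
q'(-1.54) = -13.33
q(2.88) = 89.56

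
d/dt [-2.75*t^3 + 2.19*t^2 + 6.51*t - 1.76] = -8.25*t^2 + 4.38*t + 6.51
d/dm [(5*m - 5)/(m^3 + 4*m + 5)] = 5*(m^3 + 4*m - (m - 1)*(3*m^2 + 4) + 5)/(m^3 + 4*m + 5)^2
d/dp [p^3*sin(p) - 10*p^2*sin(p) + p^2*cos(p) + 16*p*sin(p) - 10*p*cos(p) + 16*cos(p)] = p^3*cos(p) + 2*p^2*sin(p) - 10*p^2*cos(p) - 10*p*sin(p) + 18*p*cos(p) - 10*cos(p)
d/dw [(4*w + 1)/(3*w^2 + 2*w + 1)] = 2*(-6*w^2 - 3*w + 1)/(9*w^4 + 12*w^3 + 10*w^2 + 4*w + 1)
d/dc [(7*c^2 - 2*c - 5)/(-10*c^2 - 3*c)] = (-41*c^2 - 100*c - 15)/(c^2*(100*c^2 + 60*c + 9))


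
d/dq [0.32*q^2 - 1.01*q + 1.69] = 0.64*q - 1.01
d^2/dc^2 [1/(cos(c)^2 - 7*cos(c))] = (-(1 - cos(2*c))^2 - 105*cos(c)/4 - 51*cos(2*c)/2 + 21*cos(3*c)/4 + 153/2)/((cos(c) - 7)^3*cos(c)^3)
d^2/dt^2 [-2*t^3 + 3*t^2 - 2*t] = 6 - 12*t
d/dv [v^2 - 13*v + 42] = 2*v - 13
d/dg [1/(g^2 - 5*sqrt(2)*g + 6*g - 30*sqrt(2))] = (-2*g - 6 + 5*sqrt(2))/(g^2 - 5*sqrt(2)*g + 6*g - 30*sqrt(2))^2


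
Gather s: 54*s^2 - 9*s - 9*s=54*s^2 - 18*s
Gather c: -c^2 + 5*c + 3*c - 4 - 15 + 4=-c^2 + 8*c - 15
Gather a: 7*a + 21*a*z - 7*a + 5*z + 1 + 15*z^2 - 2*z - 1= 21*a*z + 15*z^2 + 3*z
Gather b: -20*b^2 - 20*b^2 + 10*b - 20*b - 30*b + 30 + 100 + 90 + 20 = -40*b^2 - 40*b + 240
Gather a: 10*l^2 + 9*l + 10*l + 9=10*l^2 + 19*l + 9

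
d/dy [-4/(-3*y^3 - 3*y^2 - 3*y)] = 4*(-3*y^2 - 2*y - 1)/(3*y^2*(y^2 + y + 1)^2)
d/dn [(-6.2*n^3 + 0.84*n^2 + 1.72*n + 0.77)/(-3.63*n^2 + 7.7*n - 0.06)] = (22.506*n^4 - 95.48*n^3 + 13.8276*n^2 + 5.4894*n - 6.0322)/(13.1769*n^4 - 55.902*n^3 + 59.7256*n^2 - 0.924*n + 0.0036)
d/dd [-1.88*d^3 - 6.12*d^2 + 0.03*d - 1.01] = -5.64*d^2 - 12.24*d + 0.03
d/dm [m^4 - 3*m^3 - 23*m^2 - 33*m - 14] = 4*m^3 - 9*m^2 - 46*m - 33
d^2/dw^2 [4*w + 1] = 0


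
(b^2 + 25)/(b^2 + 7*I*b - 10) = (b - 5*I)/(b + 2*I)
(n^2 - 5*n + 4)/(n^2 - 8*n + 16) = (n - 1)/(n - 4)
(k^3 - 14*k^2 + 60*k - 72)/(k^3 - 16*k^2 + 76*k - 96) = (k - 6)/(k - 8)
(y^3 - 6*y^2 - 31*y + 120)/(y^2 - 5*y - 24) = (y^2 + 2*y - 15)/(y + 3)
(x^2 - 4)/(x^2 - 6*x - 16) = (x - 2)/(x - 8)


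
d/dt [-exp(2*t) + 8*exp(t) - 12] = 2*(4 - exp(t))*exp(t)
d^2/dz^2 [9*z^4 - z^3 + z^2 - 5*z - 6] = 108*z^2 - 6*z + 2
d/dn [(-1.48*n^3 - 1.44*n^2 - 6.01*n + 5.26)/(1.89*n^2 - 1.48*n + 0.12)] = (-2.7972*n^4 + 4.3808*n^3 + 12.9573*n^2 - 20.2284*n + 7.0636)/(3.5721*n^4 - 5.5944*n^3 + 2.644*n^2 - 0.3552*n + 0.0144)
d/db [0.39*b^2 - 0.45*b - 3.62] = 0.78*b - 0.45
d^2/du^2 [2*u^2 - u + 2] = 4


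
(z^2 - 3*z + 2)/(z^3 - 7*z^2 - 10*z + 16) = (z - 2)/(z^2 - 6*z - 16)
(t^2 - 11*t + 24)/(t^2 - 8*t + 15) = (t - 8)/(t - 5)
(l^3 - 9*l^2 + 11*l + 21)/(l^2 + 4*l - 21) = (l^2 - 6*l - 7)/(l + 7)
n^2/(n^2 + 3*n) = n/(n + 3)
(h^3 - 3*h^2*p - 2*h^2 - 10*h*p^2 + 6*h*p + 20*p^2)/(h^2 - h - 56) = (-h^3 + 3*h^2*p + 2*h^2 + 10*h*p^2 - 6*h*p - 20*p^2)/(-h^2 + h + 56)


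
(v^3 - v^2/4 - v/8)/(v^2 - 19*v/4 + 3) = v*(8*v^2 - 2*v - 1)/(2*(4*v^2 - 19*v + 12))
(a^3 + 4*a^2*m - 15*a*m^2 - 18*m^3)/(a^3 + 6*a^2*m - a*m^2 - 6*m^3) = (a - 3*m)/(a - m)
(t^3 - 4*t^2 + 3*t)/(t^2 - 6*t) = (t^2 - 4*t + 3)/(t - 6)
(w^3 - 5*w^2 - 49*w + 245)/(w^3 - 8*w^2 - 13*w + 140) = (w + 7)/(w + 4)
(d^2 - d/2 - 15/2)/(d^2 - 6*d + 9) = (d + 5/2)/(d - 3)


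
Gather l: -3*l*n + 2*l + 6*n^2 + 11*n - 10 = l*(2 - 3*n) + 6*n^2 + 11*n - 10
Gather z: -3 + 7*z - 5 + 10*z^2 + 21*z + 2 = 10*z^2 + 28*z - 6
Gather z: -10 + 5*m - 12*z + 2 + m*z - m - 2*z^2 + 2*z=4*m - 2*z^2 + z*(m - 10) - 8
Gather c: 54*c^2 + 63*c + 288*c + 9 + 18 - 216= 54*c^2 + 351*c - 189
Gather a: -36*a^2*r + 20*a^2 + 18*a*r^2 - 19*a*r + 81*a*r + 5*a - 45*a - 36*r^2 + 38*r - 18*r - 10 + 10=a^2*(20 - 36*r) + a*(18*r^2 + 62*r - 40) - 36*r^2 + 20*r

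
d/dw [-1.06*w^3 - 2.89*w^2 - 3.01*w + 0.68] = -3.18*w^2 - 5.78*w - 3.01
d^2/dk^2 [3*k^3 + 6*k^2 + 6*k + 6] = 18*k + 12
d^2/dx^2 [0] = 0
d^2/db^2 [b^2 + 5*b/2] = 2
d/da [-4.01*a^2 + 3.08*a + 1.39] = 3.08 - 8.02*a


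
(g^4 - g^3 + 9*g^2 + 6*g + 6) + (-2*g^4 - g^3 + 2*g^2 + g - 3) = -g^4 - 2*g^3 + 11*g^2 + 7*g + 3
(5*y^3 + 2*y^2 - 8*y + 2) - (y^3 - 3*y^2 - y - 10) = 4*y^3 + 5*y^2 - 7*y + 12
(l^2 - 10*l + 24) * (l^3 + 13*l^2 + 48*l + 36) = l^5 + 3*l^4 - 58*l^3 - 132*l^2 + 792*l + 864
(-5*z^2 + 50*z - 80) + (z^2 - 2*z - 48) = -4*z^2 + 48*z - 128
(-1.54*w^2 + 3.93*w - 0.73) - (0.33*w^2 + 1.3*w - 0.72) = -1.87*w^2 + 2.63*w - 0.01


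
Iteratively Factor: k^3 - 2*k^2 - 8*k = (k - 4)*(k^2 + 2*k) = (k - 4)*(k + 2)*(k)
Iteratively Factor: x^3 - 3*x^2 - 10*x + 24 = (x - 2)*(x^2 - x - 12) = (x - 4)*(x - 2)*(x + 3)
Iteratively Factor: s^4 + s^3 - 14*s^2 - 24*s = (s)*(s^3 + s^2 - 14*s - 24) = s*(s + 2)*(s^2 - s - 12) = s*(s + 2)*(s + 3)*(s - 4)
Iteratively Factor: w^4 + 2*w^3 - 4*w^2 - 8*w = (w + 2)*(w^3 - 4*w) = (w - 2)*(w + 2)*(w^2 + 2*w) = w*(w - 2)*(w + 2)*(w + 2)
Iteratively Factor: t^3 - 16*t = (t - 4)*(t^2 + 4*t) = (t - 4)*(t + 4)*(t)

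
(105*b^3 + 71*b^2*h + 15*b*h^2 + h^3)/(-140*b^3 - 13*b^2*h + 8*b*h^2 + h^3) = (-3*b - h)/(4*b - h)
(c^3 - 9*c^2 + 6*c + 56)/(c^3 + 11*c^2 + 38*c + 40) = (c^2 - 11*c + 28)/(c^2 + 9*c + 20)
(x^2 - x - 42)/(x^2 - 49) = (x + 6)/(x + 7)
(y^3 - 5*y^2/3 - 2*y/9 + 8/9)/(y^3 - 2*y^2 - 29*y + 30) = (y^2 - 2*y/3 - 8/9)/(y^2 - y - 30)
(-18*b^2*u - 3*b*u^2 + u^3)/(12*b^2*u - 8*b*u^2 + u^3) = (3*b + u)/(-2*b + u)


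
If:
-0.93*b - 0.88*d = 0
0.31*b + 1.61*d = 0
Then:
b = 0.00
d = 0.00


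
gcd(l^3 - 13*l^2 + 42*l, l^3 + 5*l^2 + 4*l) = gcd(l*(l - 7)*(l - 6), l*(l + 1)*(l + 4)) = l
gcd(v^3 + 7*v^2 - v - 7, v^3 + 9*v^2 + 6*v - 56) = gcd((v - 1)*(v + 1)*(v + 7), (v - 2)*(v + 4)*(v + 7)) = v + 7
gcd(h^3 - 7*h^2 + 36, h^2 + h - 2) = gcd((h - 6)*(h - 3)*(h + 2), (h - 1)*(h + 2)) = h + 2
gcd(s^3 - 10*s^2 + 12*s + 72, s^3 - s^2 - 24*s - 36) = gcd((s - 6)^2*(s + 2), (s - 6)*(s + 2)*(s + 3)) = s^2 - 4*s - 12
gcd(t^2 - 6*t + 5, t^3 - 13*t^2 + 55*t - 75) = t - 5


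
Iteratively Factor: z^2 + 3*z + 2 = (z + 2)*(z + 1)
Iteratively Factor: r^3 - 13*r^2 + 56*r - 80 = (r - 4)*(r^2 - 9*r + 20) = (r - 5)*(r - 4)*(r - 4)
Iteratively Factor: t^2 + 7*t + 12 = (t + 4)*(t + 3)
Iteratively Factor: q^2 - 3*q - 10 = (q - 5)*(q + 2)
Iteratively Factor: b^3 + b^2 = (b + 1)*(b^2) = b*(b + 1)*(b)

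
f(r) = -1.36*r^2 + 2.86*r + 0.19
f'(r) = 2.86 - 2.72*r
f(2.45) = -0.97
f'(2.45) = -3.80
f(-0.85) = -3.22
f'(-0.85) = 5.17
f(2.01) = 0.44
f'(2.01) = -2.61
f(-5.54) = -57.39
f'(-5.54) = 17.93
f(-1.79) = -9.29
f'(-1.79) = 7.73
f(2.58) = -1.48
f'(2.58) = -4.16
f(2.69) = -1.96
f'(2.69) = -4.46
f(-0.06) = 0.01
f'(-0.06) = 3.02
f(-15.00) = -348.71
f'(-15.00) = 43.66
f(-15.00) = -348.71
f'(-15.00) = 43.66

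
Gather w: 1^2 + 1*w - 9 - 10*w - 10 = -9*w - 18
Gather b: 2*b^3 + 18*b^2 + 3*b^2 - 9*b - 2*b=2*b^3 + 21*b^2 - 11*b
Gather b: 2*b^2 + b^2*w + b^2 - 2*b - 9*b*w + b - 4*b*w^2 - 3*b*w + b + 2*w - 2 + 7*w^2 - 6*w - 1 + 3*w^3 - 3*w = b^2*(w + 3) + b*(-4*w^2 - 12*w) + 3*w^3 + 7*w^2 - 7*w - 3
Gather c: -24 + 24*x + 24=24*x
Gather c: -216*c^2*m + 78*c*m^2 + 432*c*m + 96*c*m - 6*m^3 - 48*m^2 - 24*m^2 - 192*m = -216*c^2*m + c*(78*m^2 + 528*m) - 6*m^3 - 72*m^2 - 192*m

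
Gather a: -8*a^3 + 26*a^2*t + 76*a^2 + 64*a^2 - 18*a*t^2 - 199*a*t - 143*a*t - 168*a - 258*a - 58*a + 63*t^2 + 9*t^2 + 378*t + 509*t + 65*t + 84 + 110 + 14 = -8*a^3 + a^2*(26*t + 140) + a*(-18*t^2 - 342*t - 484) + 72*t^2 + 952*t + 208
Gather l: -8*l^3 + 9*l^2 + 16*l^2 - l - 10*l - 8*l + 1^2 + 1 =-8*l^3 + 25*l^2 - 19*l + 2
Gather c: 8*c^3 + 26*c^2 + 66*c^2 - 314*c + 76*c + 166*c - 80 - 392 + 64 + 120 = 8*c^3 + 92*c^2 - 72*c - 288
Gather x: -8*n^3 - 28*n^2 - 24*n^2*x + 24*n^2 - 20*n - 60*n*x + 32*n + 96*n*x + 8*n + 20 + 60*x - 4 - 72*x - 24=-8*n^3 - 4*n^2 + 20*n + x*(-24*n^2 + 36*n - 12) - 8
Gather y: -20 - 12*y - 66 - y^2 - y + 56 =-y^2 - 13*y - 30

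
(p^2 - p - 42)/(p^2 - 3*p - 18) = (-p^2 + p + 42)/(-p^2 + 3*p + 18)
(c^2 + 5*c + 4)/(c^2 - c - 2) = (c + 4)/(c - 2)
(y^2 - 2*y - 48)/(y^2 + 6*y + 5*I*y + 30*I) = (y - 8)/(y + 5*I)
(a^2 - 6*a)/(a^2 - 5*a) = (a - 6)/(a - 5)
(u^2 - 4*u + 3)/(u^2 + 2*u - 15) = (u - 1)/(u + 5)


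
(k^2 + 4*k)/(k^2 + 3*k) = (k + 4)/(k + 3)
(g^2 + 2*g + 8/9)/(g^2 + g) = (g^2 + 2*g + 8/9)/(g*(g + 1))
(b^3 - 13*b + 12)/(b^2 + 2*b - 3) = (b^2 + b - 12)/(b + 3)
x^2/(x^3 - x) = x/(x^2 - 1)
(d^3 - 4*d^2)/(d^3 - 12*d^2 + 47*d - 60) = d^2/(d^2 - 8*d + 15)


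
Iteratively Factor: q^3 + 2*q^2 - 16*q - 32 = (q + 2)*(q^2 - 16) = (q + 2)*(q + 4)*(q - 4)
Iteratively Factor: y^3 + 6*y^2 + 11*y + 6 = (y + 3)*(y^2 + 3*y + 2) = (y + 2)*(y + 3)*(y + 1)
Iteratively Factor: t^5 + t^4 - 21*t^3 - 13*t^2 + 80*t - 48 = (t - 4)*(t^4 + 5*t^3 - t^2 - 17*t + 12) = (t - 4)*(t - 1)*(t^3 + 6*t^2 + 5*t - 12) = (t - 4)*(t - 1)*(t + 4)*(t^2 + 2*t - 3) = (t - 4)*(t - 1)^2*(t + 4)*(t + 3)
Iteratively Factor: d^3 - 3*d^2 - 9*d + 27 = (d - 3)*(d^2 - 9) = (d - 3)^2*(d + 3)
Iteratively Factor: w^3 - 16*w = (w)*(w^2 - 16) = w*(w - 4)*(w + 4)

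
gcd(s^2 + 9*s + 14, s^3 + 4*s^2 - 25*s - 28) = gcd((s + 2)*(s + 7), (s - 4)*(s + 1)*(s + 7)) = s + 7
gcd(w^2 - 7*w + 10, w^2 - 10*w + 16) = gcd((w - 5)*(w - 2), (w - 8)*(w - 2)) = w - 2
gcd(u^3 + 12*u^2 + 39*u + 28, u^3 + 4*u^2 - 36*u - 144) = u + 4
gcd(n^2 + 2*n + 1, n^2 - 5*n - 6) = n + 1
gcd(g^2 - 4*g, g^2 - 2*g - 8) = g - 4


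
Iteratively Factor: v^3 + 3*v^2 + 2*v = (v + 2)*(v^2 + v) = (v + 1)*(v + 2)*(v)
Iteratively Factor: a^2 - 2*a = (a)*(a - 2)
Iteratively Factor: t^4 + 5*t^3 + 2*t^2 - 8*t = (t + 2)*(t^3 + 3*t^2 - 4*t) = (t - 1)*(t + 2)*(t^2 + 4*t) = t*(t - 1)*(t + 2)*(t + 4)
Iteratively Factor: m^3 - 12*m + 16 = (m + 4)*(m^2 - 4*m + 4) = (m - 2)*(m + 4)*(m - 2)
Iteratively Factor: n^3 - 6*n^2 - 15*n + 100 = (n - 5)*(n^2 - n - 20) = (n - 5)*(n + 4)*(n - 5)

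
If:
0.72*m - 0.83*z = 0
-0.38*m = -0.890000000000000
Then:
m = 2.34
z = 2.03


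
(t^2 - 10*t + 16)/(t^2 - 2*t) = (t - 8)/t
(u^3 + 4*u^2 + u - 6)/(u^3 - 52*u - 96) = (u^2 + 2*u - 3)/(u^2 - 2*u - 48)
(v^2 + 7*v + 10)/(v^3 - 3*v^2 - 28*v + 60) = (v + 2)/(v^2 - 8*v + 12)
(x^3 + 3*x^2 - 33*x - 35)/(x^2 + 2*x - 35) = x + 1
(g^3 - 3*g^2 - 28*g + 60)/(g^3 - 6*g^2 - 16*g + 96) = (g^2 + 3*g - 10)/(g^2 - 16)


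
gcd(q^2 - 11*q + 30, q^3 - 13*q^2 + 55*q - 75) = q - 5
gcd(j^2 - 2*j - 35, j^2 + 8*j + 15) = j + 5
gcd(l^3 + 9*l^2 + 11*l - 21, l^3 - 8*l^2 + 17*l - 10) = l - 1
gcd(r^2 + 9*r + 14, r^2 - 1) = 1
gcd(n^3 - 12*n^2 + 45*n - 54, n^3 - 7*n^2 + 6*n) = n - 6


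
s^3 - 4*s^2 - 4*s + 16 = (s - 4)*(s - 2)*(s + 2)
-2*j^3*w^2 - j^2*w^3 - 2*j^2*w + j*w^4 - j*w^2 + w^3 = w*(-2*j + w)*(j + w)*(j*w + 1)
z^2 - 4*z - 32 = (z - 8)*(z + 4)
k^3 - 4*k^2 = k^2*(k - 4)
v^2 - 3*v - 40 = (v - 8)*(v + 5)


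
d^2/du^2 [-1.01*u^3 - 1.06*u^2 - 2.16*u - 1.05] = -6.06*u - 2.12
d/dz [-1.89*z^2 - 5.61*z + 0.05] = -3.78*z - 5.61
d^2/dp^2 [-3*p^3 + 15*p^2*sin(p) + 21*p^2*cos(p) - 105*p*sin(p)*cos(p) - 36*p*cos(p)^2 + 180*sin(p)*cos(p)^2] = -15*p^2*sin(p) - 21*p^2*cos(p) - 84*p*sin(p) + 210*p*sin(2*p) + 60*p*cos(p) + 72*p*cos(2*p) - 18*p - 15*sin(p) + 72*sin(2*p) - 405*sin(3*p) + 42*cos(p) - 210*cos(2*p)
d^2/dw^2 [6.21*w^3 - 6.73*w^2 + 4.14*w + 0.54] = 37.26*w - 13.46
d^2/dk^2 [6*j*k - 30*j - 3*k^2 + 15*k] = -6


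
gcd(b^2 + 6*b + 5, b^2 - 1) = b + 1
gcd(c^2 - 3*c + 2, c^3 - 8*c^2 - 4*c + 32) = c - 2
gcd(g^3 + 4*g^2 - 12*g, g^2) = g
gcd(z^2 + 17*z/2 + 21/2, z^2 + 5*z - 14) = z + 7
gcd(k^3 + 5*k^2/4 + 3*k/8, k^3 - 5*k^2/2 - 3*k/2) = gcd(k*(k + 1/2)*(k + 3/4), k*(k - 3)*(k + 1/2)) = k^2 + k/2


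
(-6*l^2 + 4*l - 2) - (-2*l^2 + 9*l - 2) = -4*l^2 - 5*l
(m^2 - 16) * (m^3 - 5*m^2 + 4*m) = m^5 - 5*m^4 - 12*m^3 + 80*m^2 - 64*m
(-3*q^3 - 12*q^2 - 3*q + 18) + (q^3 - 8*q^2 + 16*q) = -2*q^3 - 20*q^2 + 13*q + 18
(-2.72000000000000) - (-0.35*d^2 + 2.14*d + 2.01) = 0.35*d^2 - 2.14*d - 4.73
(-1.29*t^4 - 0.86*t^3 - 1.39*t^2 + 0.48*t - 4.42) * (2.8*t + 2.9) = -3.612*t^5 - 6.149*t^4 - 6.386*t^3 - 2.687*t^2 - 10.984*t - 12.818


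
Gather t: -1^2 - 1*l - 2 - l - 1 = -2*l - 4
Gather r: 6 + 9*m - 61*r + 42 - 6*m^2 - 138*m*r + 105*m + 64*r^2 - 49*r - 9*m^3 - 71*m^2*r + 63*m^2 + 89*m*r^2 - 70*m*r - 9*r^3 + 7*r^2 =-9*m^3 + 57*m^2 + 114*m - 9*r^3 + r^2*(89*m + 71) + r*(-71*m^2 - 208*m - 110) + 48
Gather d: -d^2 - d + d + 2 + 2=4 - d^2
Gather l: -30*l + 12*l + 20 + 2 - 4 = 18 - 18*l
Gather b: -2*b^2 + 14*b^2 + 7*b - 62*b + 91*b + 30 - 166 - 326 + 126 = 12*b^2 + 36*b - 336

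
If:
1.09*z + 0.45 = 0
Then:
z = -0.41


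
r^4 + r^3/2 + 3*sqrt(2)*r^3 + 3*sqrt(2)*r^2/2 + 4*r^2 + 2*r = r*(r + 1/2)*(r + sqrt(2))*(r + 2*sqrt(2))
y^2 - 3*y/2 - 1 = (y - 2)*(y + 1/2)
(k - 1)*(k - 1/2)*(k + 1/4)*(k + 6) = k^4 + 19*k^3/4 - 59*k^2/8 + 7*k/8 + 3/4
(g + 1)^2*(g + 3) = g^3 + 5*g^2 + 7*g + 3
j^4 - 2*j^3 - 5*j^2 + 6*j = j*(j - 3)*(j - 1)*(j + 2)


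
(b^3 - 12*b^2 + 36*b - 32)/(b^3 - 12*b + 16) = (b - 8)/(b + 4)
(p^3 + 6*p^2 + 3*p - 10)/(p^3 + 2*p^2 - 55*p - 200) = (p^2 + p - 2)/(p^2 - 3*p - 40)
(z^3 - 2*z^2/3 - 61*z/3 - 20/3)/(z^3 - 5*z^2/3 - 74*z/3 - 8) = (z - 5)/(z - 6)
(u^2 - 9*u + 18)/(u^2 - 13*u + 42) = (u - 3)/(u - 7)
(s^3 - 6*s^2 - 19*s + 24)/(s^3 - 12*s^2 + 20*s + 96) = (s^2 + 2*s - 3)/(s^2 - 4*s - 12)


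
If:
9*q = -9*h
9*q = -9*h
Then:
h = -q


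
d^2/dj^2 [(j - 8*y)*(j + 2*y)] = 2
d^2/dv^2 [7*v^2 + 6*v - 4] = 14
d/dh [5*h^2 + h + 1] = 10*h + 1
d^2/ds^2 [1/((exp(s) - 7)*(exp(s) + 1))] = (4*exp(3*s) - 18*exp(2*s) + 64*exp(s) - 42)*exp(s)/(exp(6*s) - 18*exp(5*s) + 87*exp(4*s) + 36*exp(3*s) - 609*exp(2*s) - 882*exp(s) - 343)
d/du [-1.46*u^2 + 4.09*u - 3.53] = 4.09 - 2.92*u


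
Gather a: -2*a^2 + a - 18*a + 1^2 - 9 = -2*a^2 - 17*a - 8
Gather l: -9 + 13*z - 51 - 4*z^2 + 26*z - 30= -4*z^2 + 39*z - 90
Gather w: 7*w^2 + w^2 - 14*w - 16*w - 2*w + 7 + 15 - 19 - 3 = 8*w^2 - 32*w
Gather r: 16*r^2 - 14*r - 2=16*r^2 - 14*r - 2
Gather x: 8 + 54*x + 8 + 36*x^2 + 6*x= 36*x^2 + 60*x + 16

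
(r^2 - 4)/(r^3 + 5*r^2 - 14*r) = (r + 2)/(r*(r + 7))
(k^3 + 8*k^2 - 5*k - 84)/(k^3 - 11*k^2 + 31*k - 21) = (k^2 + 11*k + 28)/(k^2 - 8*k + 7)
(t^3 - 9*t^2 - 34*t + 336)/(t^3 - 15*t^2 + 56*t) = (t + 6)/t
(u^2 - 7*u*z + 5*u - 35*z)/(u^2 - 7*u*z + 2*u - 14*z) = (u + 5)/(u + 2)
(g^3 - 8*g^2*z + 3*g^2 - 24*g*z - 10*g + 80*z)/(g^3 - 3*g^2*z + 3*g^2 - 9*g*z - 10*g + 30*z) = (-g + 8*z)/(-g + 3*z)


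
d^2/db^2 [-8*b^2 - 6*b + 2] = -16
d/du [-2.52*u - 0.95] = -2.52000000000000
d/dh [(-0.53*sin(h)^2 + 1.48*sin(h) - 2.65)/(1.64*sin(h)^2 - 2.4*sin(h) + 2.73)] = (-1.1552*sin(h)^2 + 5.7982*sin(h) - 2.3196)*cos(h)/(2.6896*sin(h)^4 - 7.872*sin(h)^3 + 14.7144*sin(h)^2 - 13.104*sin(h) + 7.4529)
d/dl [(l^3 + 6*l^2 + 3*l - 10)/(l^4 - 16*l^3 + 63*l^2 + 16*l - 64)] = (-l^3 - 22*l^2 - 53*l + 4)/(l^5 - 22*l^4 + 145*l^3 - 152*l^2 - 832*l - 512)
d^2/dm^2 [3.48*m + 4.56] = 0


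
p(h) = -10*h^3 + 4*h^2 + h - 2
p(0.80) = -3.76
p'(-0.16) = -1.05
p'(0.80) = -11.80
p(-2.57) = 191.60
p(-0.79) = 4.64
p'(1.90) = -92.10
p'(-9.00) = -2501.00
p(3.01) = -235.46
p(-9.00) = 7603.00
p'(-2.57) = -217.71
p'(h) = -30*h^2 + 8*h + 1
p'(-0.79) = -24.04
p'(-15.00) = -6869.00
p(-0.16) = -2.02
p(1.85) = -49.78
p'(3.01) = -246.72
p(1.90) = -54.25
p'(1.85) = -86.88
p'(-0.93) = -32.39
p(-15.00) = 34633.00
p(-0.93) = 8.57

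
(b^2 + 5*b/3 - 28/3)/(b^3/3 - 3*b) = (3*b^2 + 5*b - 28)/(b*(b^2 - 9))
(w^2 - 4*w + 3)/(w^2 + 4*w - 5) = (w - 3)/(w + 5)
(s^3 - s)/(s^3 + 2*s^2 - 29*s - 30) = s*(s - 1)/(s^2 + s - 30)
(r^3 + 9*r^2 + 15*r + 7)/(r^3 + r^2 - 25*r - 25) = (r^2 + 8*r + 7)/(r^2 - 25)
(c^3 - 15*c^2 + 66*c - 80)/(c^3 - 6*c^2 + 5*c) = (c^2 - 10*c + 16)/(c*(c - 1))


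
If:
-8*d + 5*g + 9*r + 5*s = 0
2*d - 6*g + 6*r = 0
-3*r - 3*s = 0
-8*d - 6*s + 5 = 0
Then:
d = 45/34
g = 70/51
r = 95/102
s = -95/102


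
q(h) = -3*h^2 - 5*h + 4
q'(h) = -6*h - 5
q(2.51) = -27.45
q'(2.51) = -20.06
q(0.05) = 3.74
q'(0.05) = -5.30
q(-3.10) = -9.33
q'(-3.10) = 13.60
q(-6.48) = -89.57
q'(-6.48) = 33.88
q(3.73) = -56.39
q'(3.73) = -27.38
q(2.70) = -31.37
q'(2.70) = -21.20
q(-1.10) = 5.87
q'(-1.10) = 1.60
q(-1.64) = 4.13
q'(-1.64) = 4.84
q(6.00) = -134.00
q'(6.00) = -41.00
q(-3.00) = -8.00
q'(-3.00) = 13.00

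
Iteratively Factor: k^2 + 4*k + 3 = (k + 3)*(k + 1)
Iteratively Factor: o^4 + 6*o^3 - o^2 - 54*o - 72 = (o - 3)*(o^3 + 9*o^2 + 26*o + 24) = (o - 3)*(o + 3)*(o^2 + 6*o + 8) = (o - 3)*(o + 3)*(o + 4)*(o + 2)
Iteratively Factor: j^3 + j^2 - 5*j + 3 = (j - 1)*(j^2 + 2*j - 3) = (j - 1)*(j + 3)*(j - 1)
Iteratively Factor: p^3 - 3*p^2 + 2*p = (p - 1)*(p^2 - 2*p) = p*(p - 1)*(p - 2)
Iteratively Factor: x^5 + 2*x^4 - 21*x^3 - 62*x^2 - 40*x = (x + 4)*(x^4 - 2*x^3 - 13*x^2 - 10*x) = x*(x + 4)*(x^3 - 2*x^2 - 13*x - 10) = x*(x - 5)*(x + 4)*(x^2 + 3*x + 2) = x*(x - 5)*(x + 2)*(x + 4)*(x + 1)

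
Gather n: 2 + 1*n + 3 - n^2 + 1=-n^2 + n + 6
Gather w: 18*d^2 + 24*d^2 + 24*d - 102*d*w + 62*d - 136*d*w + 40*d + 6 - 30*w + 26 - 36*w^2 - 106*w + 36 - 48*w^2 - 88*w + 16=42*d^2 + 126*d - 84*w^2 + w*(-238*d - 224) + 84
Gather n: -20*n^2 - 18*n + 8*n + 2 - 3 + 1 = -20*n^2 - 10*n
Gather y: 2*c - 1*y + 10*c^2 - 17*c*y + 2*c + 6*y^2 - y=10*c^2 + 4*c + 6*y^2 + y*(-17*c - 2)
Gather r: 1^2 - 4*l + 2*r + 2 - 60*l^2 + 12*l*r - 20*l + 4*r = -60*l^2 - 24*l + r*(12*l + 6) + 3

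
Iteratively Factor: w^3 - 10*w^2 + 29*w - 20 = (w - 4)*(w^2 - 6*w + 5) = (w - 4)*(w - 1)*(w - 5)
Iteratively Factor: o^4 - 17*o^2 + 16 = (o + 4)*(o^3 - 4*o^2 - o + 4) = (o - 4)*(o + 4)*(o^2 - 1) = (o - 4)*(o + 1)*(o + 4)*(o - 1)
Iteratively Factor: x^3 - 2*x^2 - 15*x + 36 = (x + 4)*(x^2 - 6*x + 9) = (x - 3)*(x + 4)*(x - 3)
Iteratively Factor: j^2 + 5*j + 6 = (j + 2)*(j + 3)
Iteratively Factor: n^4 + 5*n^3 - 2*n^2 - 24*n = (n)*(n^3 + 5*n^2 - 2*n - 24) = n*(n + 4)*(n^2 + n - 6) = n*(n - 2)*(n + 4)*(n + 3)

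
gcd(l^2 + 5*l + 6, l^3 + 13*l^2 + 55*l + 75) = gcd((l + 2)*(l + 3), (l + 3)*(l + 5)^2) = l + 3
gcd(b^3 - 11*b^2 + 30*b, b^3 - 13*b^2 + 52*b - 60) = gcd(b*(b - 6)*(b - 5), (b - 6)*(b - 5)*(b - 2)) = b^2 - 11*b + 30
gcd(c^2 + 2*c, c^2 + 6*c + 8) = c + 2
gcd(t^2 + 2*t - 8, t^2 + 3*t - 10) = t - 2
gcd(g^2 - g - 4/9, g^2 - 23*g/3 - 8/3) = g + 1/3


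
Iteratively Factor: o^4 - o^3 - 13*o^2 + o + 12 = (o - 4)*(o^3 + 3*o^2 - o - 3) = (o - 4)*(o - 1)*(o^2 + 4*o + 3) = (o - 4)*(o - 1)*(o + 3)*(o + 1)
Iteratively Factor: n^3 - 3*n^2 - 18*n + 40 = (n - 5)*(n^2 + 2*n - 8) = (n - 5)*(n + 4)*(n - 2)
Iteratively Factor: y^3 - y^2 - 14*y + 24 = (y - 3)*(y^2 + 2*y - 8) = (y - 3)*(y + 4)*(y - 2)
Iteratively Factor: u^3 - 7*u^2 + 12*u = (u)*(u^2 - 7*u + 12) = u*(u - 3)*(u - 4)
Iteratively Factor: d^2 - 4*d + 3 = (d - 1)*(d - 3)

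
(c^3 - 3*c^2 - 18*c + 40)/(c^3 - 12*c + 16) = (c - 5)/(c - 2)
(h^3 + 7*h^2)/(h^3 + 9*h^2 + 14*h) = h/(h + 2)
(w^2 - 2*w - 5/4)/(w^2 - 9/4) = (4*w^2 - 8*w - 5)/(4*w^2 - 9)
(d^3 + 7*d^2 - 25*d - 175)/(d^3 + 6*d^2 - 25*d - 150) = (d + 7)/(d + 6)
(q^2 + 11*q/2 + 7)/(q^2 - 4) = (q + 7/2)/(q - 2)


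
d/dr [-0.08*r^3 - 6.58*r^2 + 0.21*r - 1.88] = -0.24*r^2 - 13.16*r + 0.21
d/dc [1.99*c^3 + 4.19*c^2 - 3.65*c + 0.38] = 5.97*c^2 + 8.38*c - 3.65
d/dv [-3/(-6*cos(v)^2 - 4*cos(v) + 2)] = 3*(3*cos(v) + 1)*sin(v)/(3*cos(v)^2 + 2*cos(v) - 1)^2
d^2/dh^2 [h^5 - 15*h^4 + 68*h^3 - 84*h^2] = 20*h^3 - 180*h^2 + 408*h - 168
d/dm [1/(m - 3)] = -1/(m - 3)^2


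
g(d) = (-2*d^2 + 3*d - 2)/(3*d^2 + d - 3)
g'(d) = (3 - 4*d)/(3*d^2 + d - 3) + (-6*d - 1)*(-2*d^2 + 3*d - 2)/(3*d^2 + d - 3)^2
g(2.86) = -0.40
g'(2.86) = -0.05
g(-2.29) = -1.85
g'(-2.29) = -1.10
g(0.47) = 0.55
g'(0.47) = 0.53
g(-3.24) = -1.30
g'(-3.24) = -0.31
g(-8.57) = -0.84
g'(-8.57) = -0.02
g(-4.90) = -1.01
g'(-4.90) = -0.09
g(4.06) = -0.45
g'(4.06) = -0.04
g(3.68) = -0.44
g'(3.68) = -0.04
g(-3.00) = -1.38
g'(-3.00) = -0.40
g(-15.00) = -0.76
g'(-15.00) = -0.00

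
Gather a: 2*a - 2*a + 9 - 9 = 0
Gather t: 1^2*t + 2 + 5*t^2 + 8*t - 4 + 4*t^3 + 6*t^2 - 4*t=4*t^3 + 11*t^2 + 5*t - 2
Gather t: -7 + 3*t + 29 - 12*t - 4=18 - 9*t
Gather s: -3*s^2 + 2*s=-3*s^2 + 2*s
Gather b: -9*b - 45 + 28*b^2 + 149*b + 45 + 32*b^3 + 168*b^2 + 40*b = 32*b^3 + 196*b^2 + 180*b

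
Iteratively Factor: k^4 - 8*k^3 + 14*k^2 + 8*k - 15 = (k - 1)*(k^3 - 7*k^2 + 7*k + 15) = (k - 1)*(k + 1)*(k^2 - 8*k + 15) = (k - 3)*(k - 1)*(k + 1)*(k - 5)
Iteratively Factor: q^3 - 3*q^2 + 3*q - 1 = (q - 1)*(q^2 - 2*q + 1) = (q - 1)^2*(q - 1)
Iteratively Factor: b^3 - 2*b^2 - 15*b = (b - 5)*(b^2 + 3*b) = b*(b - 5)*(b + 3)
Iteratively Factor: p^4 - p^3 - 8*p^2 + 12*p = (p - 2)*(p^3 + p^2 - 6*p) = (p - 2)^2*(p^2 + 3*p) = (p - 2)^2*(p + 3)*(p)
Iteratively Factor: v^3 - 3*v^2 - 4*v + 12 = (v - 3)*(v^2 - 4) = (v - 3)*(v - 2)*(v + 2)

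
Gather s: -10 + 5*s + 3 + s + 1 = 6*s - 6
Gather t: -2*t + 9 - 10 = -2*t - 1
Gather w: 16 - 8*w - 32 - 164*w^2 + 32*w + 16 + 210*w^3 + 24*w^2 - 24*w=210*w^3 - 140*w^2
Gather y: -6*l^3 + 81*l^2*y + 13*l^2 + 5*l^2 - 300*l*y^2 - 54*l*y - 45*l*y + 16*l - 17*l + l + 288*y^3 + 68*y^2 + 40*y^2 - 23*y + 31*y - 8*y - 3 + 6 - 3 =-6*l^3 + 18*l^2 + 288*y^3 + y^2*(108 - 300*l) + y*(81*l^2 - 99*l)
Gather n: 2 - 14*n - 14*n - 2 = -28*n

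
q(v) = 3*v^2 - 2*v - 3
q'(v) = 6*v - 2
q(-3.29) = 36.05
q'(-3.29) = -21.74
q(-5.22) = 89.19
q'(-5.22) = -33.32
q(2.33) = 8.63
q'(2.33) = 11.98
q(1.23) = -0.92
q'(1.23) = 5.38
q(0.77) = -2.76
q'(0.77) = 2.62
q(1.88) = 3.84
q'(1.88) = 9.28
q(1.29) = -0.59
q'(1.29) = 5.74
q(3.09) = 19.46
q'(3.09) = 16.54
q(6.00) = 93.00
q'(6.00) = 34.00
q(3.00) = 18.00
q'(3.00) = 16.00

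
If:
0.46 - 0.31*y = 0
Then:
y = 1.48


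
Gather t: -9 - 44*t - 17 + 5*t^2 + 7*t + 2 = 5*t^2 - 37*t - 24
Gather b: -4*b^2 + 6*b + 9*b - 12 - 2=-4*b^2 + 15*b - 14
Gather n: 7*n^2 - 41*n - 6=7*n^2 - 41*n - 6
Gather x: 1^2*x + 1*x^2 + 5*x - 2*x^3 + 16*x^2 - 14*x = -2*x^3 + 17*x^2 - 8*x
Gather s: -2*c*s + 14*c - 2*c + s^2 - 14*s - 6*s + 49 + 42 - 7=12*c + s^2 + s*(-2*c - 20) + 84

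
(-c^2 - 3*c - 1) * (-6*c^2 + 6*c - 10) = 6*c^4 + 12*c^3 - 2*c^2 + 24*c + 10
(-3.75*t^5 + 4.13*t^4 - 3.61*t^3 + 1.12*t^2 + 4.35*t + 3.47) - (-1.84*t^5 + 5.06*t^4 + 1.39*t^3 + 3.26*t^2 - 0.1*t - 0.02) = -1.91*t^5 - 0.93*t^4 - 5.0*t^3 - 2.14*t^2 + 4.45*t + 3.49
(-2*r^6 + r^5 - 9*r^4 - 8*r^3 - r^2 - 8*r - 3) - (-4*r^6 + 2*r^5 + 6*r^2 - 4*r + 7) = 2*r^6 - r^5 - 9*r^4 - 8*r^3 - 7*r^2 - 4*r - 10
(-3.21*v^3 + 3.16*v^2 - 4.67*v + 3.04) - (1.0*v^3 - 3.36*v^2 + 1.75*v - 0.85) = -4.21*v^3 + 6.52*v^2 - 6.42*v + 3.89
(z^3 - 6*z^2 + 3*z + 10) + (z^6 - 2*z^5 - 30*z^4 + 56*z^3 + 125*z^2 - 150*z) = z^6 - 2*z^5 - 30*z^4 + 57*z^3 + 119*z^2 - 147*z + 10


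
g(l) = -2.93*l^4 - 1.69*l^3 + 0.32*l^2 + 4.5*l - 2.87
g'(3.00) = -355.65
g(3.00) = -269.45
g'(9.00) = -8944.29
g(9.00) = -20392.19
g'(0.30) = 3.92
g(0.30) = -1.56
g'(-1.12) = 13.89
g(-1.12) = -9.74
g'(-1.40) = 25.83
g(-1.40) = -15.16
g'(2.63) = -242.09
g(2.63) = -159.75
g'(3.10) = -391.39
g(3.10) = -306.78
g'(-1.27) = 19.52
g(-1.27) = -12.23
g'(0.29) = 3.97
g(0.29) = -1.60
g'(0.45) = 2.69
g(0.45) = -1.05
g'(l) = -11.72*l^3 - 5.07*l^2 + 0.64*l + 4.5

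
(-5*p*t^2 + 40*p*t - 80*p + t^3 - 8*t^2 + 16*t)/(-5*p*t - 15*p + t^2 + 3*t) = (t^2 - 8*t + 16)/(t + 3)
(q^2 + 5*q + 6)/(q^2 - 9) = (q + 2)/(q - 3)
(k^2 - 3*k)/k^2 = (k - 3)/k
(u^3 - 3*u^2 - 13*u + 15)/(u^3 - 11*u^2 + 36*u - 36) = (u^3 - 3*u^2 - 13*u + 15)/(u^3 - 11*u^2 + 36*u - 36)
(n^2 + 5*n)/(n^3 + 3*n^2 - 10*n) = 1/(n - 2)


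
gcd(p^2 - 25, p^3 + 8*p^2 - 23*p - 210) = p - 5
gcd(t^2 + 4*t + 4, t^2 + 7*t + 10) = t + 2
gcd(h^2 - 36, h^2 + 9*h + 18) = h + 6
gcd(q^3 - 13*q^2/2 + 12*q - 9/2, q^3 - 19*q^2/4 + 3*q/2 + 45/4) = q^2 - 6*q + 9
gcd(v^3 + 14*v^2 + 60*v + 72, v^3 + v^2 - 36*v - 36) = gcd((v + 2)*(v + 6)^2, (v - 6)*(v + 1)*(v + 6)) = v + 6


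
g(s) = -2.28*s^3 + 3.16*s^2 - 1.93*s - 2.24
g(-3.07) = 99.44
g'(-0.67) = -9.23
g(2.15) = -14.44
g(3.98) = -103.61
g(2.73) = -30.35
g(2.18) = -15.05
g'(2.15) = -19.96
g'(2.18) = -20.66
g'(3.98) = -85.12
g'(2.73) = -35.65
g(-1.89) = 28.09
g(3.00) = -41.15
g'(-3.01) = -82.92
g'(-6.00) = -286.09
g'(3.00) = -44.53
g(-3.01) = 94.38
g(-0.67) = 1.16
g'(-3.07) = -85.80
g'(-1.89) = -38.31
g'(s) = -6.84*s^2 + 6.32*s - 1.93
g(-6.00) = 615.58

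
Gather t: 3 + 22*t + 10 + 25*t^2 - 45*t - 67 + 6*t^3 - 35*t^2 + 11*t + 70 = 6*t^3 - 10*t^2 - 12*t + 16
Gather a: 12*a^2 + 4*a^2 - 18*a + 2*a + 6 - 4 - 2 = 16*a^2 - 16*a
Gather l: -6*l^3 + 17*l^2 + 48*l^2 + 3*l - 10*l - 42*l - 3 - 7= -6*l^3 + 65*l^2 - 49*l - 10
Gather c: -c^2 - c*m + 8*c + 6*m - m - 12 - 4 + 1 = -c^2 + c*(8 - m) + 5*m - 15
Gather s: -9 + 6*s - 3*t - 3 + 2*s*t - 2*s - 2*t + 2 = s*(2*t + 4) - 5*t - 10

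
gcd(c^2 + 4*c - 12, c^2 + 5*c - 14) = c - 2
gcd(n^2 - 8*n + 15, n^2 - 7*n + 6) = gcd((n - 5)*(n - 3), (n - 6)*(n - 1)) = 1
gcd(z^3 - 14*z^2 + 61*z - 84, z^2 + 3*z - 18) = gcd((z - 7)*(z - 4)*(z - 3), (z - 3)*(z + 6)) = z - 3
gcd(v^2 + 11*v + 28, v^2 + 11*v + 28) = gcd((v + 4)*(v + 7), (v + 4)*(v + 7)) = v^2 + 11*v + 28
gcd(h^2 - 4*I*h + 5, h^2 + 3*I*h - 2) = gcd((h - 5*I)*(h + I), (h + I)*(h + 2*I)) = h + I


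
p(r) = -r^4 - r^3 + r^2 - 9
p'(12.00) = -7320.00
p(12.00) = -22329.00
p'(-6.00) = 744.00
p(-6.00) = -1053.00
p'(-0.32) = -0.82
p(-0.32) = -8.88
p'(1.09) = -6.56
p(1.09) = -10.52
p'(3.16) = -149.85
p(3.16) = -130.28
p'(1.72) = -25.79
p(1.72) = -19.88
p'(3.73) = -241.86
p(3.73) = -240.55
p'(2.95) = -122.90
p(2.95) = -101.70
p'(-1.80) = 10.01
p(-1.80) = -10.43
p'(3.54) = -207.96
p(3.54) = -197.87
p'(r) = -4*r^3 - 3*r^2 + 2*r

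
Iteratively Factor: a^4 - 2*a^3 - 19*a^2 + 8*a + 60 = (a - 5)*(a^3 + 3*a^2 - 4*a - 12) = (a - 5)*(a + 2)*(a^2 + a - 6) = (a - 5)*(a + 2)*(a + 3)*(a - 2)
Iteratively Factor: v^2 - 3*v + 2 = (v - 1)*(v - 2)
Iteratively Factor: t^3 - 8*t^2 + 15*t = (t - 5)*(t^2 - 3*t) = (t - 5)*(t - 3)*(t)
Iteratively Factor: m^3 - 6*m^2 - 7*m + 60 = (m - 5)*(m^2 - m - 12) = (m - 5)*(m + 3)*(m - 4)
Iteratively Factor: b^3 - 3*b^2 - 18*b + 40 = (b - 5)*(b^2 + 2*b - 8) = (b - 5)*(b + 4)*(b - 2)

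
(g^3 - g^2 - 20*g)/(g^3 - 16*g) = (g - 5)/(g - 4)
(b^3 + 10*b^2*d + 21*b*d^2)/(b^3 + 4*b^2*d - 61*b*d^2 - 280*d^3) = b*(b + 3*d)/(b^2 - 3*b*d - 40*d^2)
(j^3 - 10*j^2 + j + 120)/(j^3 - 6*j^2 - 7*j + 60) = (j - 8)/(j - 4)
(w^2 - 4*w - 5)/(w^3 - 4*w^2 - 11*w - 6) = (w - 5)/(w^2 - 5*w - 6)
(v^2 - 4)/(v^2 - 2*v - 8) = (v - 2)/(v - 4)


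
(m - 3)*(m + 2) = m^2 - m - 6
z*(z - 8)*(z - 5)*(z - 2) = z^4 - 15*z^3 + 66*z^2 - 80*z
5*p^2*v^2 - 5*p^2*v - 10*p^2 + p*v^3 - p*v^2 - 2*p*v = (5*p + v)*(v - 2)*(p*v + p)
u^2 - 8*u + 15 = (u - 5)*(u - 3)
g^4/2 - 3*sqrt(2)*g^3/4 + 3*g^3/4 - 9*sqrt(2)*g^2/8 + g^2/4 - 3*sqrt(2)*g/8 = g*(g/2 + 1/2)*(g + 1/2)*(g - 3*sqrt(2)/2)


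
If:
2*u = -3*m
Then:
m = -2*u/3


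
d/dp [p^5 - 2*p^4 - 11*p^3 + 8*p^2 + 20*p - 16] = 5*p^4 - 8*p^3 - 33*p^2 + 16*p + 20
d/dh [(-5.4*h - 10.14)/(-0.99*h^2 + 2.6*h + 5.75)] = (5.346*h^2 - 14.04*h - (1.98*h - 2.6)*(5.4*h + 10.14) - 31.05)/(-0.99*h^2 + 2.6*h + 5.75)^2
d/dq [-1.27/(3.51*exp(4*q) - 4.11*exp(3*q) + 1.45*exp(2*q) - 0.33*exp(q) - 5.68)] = (17.8308*exp(3*q) - 15.6591*exp(2*q) + 3.683*exp(q) - 0.4191)*exp(q)/(-3.51*exp(4*q) + 4.11*exp(3*q) - 1.45*exp(2*q) + 0.33*exp(q) + 5.68)^2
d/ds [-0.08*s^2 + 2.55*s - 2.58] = 2.55 - 0.16*s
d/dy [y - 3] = 1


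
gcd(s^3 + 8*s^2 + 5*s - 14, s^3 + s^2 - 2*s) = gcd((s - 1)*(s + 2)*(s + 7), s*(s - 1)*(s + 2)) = s^2 + s - 2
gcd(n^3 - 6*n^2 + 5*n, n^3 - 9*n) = n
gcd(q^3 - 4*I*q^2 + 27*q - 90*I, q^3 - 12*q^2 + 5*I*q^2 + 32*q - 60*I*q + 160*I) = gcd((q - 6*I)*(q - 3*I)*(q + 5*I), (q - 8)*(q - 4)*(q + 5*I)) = q + 5*I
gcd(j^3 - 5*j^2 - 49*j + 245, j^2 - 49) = j^2 - 49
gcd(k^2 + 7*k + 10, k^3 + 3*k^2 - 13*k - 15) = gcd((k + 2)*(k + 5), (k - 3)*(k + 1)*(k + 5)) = k + 5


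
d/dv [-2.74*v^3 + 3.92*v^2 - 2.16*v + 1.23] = -8.22*v^2 + 7.84*v - 2.16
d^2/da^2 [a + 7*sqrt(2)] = 0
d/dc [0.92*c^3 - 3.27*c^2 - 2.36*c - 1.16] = 2.76*c^2 - 6.54*c - 2.36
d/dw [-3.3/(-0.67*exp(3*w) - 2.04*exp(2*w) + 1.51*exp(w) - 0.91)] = (-6.633*exp(2*w) - 13.464*exp(w) + 4.983)*exp(w)/(0.67*exp(3*w) + 2.04*exp(2*w) - 1.51*exp(w) + 0.91)^2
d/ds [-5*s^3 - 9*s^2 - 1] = 3*s*(-5*s - 6)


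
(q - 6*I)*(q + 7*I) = q^2 + I*q + 42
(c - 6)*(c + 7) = c^2 + c - 42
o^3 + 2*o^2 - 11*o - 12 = (o - 3)*(o + 1)*(o + 4)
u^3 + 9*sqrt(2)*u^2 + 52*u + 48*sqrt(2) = (u + 2*sqrt(2))*(u + 3*sqrt(2))*(u + 4*sqrt(2))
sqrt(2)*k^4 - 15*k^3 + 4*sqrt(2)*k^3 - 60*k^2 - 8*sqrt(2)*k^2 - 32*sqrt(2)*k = k*(k + 4)*(k - 8*sqrt(2))*(sqrt(2)*k + 1)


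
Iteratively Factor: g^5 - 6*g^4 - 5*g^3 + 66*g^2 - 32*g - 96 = (g - 4)*(g^4 - 2*g^3 - 13*g^2 + 14*g + 24) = (g - 4)*(g + 1)*(g^3 - 3*g^2 - 10*g + 24) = (g - 4)*(g - 2)*(g + 1)*(g^2 - g - 12) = (g - 4)^2*(g - 2)*(g + 1)*(g + 3)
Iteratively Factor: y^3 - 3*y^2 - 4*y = (y - 4)*(y^2 + y) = y*(y - 4)*(y + 1)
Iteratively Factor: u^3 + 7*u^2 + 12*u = (u + 4)*(u^2 + 3*u) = (u + 3)*(u + 4)*(u)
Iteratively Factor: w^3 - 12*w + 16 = (w - 2)*(w^2 + 2*w - 8) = (w - 2)*(w + 4)*(w - 2)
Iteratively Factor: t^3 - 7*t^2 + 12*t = (t)*(t^2 - 7*t + 12) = t*(t - 4)*(t - 3)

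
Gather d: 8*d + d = 9*d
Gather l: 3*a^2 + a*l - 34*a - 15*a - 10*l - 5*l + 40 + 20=3*a^2 - 49*a + l*(a - 15) + 60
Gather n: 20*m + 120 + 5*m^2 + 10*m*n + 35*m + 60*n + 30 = 5*m^2 + 55*m + n*(10*m + 60) + 150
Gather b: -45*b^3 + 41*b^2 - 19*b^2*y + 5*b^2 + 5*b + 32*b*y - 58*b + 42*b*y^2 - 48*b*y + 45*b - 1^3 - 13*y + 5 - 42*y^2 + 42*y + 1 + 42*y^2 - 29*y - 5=-45*b^3 + b^2*(46 - 19*y) + b*(42*y^2 - 16*y - 8)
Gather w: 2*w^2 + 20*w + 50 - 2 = 2*w^2 + 20*w + 48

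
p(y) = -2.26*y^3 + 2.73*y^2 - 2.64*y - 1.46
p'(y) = -6.78*y^2 + 5.46*y - 2.64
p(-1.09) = 7.59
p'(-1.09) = -16.65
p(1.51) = -7.00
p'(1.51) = -9.85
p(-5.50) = 471.65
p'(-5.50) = -237.76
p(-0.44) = 0.42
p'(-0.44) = -6.36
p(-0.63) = 1.85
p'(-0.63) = -8.77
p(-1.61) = 19.30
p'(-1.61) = -29.01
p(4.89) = -213.35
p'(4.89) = -138.06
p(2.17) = -17.43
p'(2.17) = -22.72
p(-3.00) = 92.05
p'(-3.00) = -80.04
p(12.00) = -3545.30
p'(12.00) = -913.44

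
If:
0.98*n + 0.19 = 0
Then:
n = -0.19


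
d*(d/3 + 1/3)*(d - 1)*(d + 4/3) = d^4/3 + 4*d^3/9 - d^2/3 - 4*d/9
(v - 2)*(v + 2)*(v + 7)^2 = v^4 + 14*v^3 + 45*v^2 - 56*v - 196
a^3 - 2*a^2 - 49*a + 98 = (a - 7)*(a - 2)*(a + 7)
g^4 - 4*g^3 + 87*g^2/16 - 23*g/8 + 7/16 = (g - 7/4)*(g - 1)^2*(g - 1/4)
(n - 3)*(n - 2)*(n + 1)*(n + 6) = n^4 + 2*n^3 - 23*n^2 + 12*n + 36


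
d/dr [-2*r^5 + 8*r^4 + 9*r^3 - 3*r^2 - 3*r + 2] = -10*r^4 + 32*r^3 + 27*r^2 - 6*r - 3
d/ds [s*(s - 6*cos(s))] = 6*s*sin(s) + 2*s - 6*cos(s)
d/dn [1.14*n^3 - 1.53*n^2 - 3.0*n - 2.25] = 3.42*n^2 - 3.06*n - 3.0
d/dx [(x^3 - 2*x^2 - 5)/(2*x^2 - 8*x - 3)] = (2*x^4 - 16*x^3 + 7*x^2 + 32*x - 40)/(4*x^4 - 32*x^3 + 52*x^2 + 48*x + 9)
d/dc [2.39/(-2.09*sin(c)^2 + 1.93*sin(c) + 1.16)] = (9.9902*sin(c) - 4.6127)*cos(c)/(-2.09*sin(c)^2 + 1.93*sin(c) + 1.16)^2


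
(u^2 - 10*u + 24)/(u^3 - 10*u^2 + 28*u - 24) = (u - 4)/(u^2 - 4*u + 4)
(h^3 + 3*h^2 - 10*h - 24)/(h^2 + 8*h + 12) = (h^2 + h - 12)/(h + 6)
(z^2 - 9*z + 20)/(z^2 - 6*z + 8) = (z - 5)/(z - 2)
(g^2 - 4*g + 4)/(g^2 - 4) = (g - 2)/(g + 2)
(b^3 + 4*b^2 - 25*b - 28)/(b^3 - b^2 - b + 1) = (b^2 + 3*b - 28)/(b^2 - 2*b + 1)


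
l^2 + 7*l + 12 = (l + 3)*(l + 4)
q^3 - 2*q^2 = q^2*(q - 2)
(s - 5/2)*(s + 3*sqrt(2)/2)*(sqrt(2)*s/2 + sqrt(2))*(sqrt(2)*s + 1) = s^4 - s^3/2 + 2*sqrt(2)*s^3 - 7*s^2/2 - sqrt(2)*s^2 - 10*sqrt(2)*s - 3*s/4 - 15/2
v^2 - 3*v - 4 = (v - 4)*(v + 1)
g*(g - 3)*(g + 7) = g^3 + 4*g^2 - 21*g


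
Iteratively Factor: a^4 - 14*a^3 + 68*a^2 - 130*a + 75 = (a - 5)*(a^3 - 9*a^2 + 23*a - 15) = (a - 5)*(a - 3)*(a^2 - 6*a + 5) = (a - 5)^2*(a - 3)*(a - 1)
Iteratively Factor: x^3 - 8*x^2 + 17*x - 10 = (x - 1)*(x^2 - 7*x + 10) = (x - 5)*(x - 1)*(x - 2)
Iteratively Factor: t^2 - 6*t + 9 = (t - 3)*(t - 3)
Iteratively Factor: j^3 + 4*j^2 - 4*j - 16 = (j - 2)*(j^2 + 6*j + 8) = (j - 2)*(j + 2)*(j + 4)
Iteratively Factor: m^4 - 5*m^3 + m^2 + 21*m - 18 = (m - 3)*(m^3 - 2*m^2 - 5*m + 6) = (m - 3)*(m - 1)*(m^2 - m - 6) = (m - 3)^2*(m - 1)*(m + 2)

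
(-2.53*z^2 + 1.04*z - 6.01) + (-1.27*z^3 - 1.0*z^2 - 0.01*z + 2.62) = -1.27*z^3 - 3.53*z^2 + 1.03*z - 3.39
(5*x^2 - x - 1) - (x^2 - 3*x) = 4*x^2 + 2*x - 1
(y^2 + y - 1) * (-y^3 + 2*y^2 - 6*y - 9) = -y^5 + y^4 - 3*y^3 - 17*y^2 - 3*y + 9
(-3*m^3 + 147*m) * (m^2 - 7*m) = -3*m^5 + 21*m^4 + 147*m^3 - 1029*m^2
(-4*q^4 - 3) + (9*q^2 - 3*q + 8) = -4*q^4 + 9*q^2 - 3*q + 5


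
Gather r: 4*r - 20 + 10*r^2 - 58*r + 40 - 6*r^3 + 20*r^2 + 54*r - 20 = -6*r^3 + 30*r^2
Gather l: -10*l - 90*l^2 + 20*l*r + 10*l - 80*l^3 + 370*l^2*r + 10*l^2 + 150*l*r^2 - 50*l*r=-80*l^3 + l^2*(370*r - 80) + l*(150*r^2 - 30*r)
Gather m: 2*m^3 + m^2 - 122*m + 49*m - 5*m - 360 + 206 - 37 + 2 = 2*m^3 + m^2 - 78*m - 189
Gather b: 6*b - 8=6*b - 8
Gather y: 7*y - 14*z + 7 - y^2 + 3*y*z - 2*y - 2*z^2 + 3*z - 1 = -y^2 + y*(3*z + 5) - 2*z^2 - 11*z + 6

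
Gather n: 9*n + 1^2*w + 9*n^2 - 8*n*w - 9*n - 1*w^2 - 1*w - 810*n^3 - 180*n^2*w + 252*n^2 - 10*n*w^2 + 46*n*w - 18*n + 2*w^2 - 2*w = -810*n^3 + n^2*(261 - 180*w) + n*(-10*w^2 + 38*w - 18) + w^2 - 2*w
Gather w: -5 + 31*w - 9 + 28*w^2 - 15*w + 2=28*w^2 + 16*w - 12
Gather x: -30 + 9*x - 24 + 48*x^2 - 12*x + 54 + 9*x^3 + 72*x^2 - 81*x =9*x^3 + 120*x^2 - 84*x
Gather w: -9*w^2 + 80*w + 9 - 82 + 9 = -9*w^2 + 80*w - 64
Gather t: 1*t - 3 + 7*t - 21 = 8*t - 24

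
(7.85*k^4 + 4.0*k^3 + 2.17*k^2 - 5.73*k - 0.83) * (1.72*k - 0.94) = 13.502*k^5 - 0.499*k^4 - 0.0276000000000001*k^3 - 11.8954*k^2 + 3.9586*k + 0.7802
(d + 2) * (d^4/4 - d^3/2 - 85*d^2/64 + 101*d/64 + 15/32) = d^5/4 - 149*d^3/64 - 69*d^2/64 + 29*d/8 + 15/16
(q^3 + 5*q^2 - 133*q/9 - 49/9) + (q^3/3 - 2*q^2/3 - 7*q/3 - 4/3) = 4*q^3/3 + 13*q^2/3 - 154*q/9 - 61/9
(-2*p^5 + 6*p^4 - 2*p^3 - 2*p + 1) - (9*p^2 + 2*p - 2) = -2*p^5 + 6*p^4 - 2*p^3 - 9*p^2 - 4*p + 3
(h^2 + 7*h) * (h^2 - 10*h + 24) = h^4 - 3*h^3 - 46*h^2 + 168*h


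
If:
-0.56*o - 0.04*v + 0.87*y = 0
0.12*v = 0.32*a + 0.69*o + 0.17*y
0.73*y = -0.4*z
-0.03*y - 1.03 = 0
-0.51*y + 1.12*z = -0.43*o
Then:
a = 1248.52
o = -203.92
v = 2108.19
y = -34.33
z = 62.66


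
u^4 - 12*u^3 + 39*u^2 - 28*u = u*(u - 7)*(u - 4)*(u - 1)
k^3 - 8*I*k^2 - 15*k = k*(k - 5*I)*(k - 3*I)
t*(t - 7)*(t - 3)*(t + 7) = t^4 - 3*t^3 - 49*t^2 + 147*t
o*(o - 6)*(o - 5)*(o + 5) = o^4 - 6*o^3 - 25*o^2 + 150*o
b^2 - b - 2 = (b - 2)*(b + 1)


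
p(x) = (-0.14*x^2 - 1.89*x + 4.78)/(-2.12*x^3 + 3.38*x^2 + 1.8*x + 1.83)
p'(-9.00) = 0.00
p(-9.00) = 0.01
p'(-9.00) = 0.00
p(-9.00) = 0.01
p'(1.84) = -0.18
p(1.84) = 0.25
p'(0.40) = -2.28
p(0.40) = 1.35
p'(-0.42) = 2.62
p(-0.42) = 3.04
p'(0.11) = -3.57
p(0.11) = 2.21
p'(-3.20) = 0.07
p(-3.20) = 0.09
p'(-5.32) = 0.01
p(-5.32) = 0.03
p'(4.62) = -0.02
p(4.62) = 0.05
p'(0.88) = -0.87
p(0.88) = 0.66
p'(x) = (-0.28*x - 1.89)/(-2.12*x^3 + 3.38*x^2 + 1.8*x + 1.83) + (-0.14*x^2 - 1.89*x + 4.78)*(6.36*x^2 - 6.76*x - 1.8)/(-2.12*x^3 + 3.38*x^2 + 1.8*x + 1.83)^2 = (-0.2968*x^4 - 8.0136*x^3 + 36.537*x^2 - 32.8252*x - 12.0627)/(4.4944*x^6 - 14.3312*x^5 + 3.7924*x^4 + 4.4088*x^3 + 15.6108*x^2 + 6.588*x + 3.3489)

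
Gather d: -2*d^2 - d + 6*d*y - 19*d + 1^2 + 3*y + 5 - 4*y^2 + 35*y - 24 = -2*d^2 + d*(6*y - 20) - 4*y^2 + 38*y - 18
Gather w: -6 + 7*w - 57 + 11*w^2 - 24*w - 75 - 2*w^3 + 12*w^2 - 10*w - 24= -2*w^3 + 23*w^2 - 27*w - 162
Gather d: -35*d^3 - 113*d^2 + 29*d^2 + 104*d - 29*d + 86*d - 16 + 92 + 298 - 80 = -35*d^3 - 84*d^2 + 161*d + 294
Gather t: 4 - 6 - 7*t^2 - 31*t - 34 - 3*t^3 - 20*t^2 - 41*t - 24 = -3*t^3 - 27*t^2 - 72*t - 60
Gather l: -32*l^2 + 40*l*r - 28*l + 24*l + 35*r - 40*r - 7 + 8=-32*l^2 + l*(40*r - 4) - 5*r + 1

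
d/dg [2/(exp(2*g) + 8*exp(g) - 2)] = 4*(-exp(g) - 4)*exp(g)/(exp(2*g) + 8*exp(g) - 2)^2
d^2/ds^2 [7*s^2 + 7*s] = 14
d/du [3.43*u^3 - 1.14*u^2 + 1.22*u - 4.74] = 10.29*u^2 - 2.28*u + 1.22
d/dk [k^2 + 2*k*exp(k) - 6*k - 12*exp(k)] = 2*k*exp(k) + 2*k - 10*exp(k) - 6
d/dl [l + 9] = 1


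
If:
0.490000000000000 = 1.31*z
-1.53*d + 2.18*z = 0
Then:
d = 0.53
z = 0.37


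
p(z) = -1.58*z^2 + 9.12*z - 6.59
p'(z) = 9.12 - 3.16*z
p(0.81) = -0.24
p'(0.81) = 6.56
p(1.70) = 4.35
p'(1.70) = 3.75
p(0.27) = -4.24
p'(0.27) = 8.27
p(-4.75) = -85.56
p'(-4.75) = 24.13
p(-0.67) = -13.41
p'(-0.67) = 11.24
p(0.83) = -0.11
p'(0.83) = 6.50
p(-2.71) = -42.91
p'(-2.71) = 17.68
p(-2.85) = -45.42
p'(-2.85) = 18.13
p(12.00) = -124.67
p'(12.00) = -28.80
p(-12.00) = -343.55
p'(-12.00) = 47.04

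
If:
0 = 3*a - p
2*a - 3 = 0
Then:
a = 3/2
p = 9/2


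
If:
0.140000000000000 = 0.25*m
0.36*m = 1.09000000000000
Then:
No Solution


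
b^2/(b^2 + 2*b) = b/(b + 2)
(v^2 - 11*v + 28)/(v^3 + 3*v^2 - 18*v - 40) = (v - 7)/(v^2 + 7*v + 10)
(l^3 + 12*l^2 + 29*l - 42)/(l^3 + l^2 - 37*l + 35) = (l + 6)/(l - 5)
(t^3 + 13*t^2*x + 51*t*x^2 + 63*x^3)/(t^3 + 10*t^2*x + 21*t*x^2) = (t + 3*x)/t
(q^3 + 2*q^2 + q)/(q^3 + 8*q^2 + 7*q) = (q + 1)/(q + 7)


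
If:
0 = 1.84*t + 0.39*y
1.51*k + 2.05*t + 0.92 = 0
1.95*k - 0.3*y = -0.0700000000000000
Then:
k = 0.62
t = -0.91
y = 4.28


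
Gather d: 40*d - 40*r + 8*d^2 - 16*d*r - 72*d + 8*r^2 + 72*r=8*d^2 + d*(-16*r - 32) + 8*r^2 + 32*r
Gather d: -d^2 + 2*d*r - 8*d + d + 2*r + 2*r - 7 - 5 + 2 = -d^2 + d*(2*r - 7) + 4*r - 10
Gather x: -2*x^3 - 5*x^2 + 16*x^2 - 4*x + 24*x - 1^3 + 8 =-2*x^3 + 11*x^2 + 20*x + 7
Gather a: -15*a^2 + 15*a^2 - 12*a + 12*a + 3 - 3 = 0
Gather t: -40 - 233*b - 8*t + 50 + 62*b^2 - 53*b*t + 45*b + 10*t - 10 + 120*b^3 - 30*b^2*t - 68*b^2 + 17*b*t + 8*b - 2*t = 120*b^3 - 6*b^2 - 180*b + t*(-30*b^2 - 36*b)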